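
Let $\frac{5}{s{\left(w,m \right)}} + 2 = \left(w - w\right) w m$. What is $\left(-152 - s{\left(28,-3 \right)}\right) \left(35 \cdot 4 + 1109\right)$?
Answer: $- \frac{373451}{2} \approx -1.8673 \cdot 10^{5}$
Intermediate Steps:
$s{\left(w,m \right)} = - \frac{5}{2}$ ($s{\left(w,m \right)} = \frac{5}{-2 + \left(w - w\right) w m} = \frac{5}{-2 + 0 w m} = \frac{5}{-2 + 0 m} = \frac{5}{-2 + 0} = \frac{5}{-2} = 5 \left(- \frac{1}{2}\right) = - \frac{5}{2}$)
$\left(-152 - s{\left(28,-3 \right)}\right) \left(35 \cdot 4 + 1109\right) = \left(-152 - - \frac{5}{2}\right) \left(35 \cdot 4 + 1109\right) = \left(-152 + \frac{5}{2}\right) \left(140 + 1109\right) = \left(- \frac{299}{2}\right) 1249 = - \frac{373451}{2}$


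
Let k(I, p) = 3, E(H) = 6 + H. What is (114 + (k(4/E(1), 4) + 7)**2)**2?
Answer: 45796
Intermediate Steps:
(114 + (k(4/E(1), 4) + 7)**2)**2 = (114 + (3 + 7)**2)**2 = (114 + 10**2)**2 = (114 + 100)**2 = 214**2 = 45796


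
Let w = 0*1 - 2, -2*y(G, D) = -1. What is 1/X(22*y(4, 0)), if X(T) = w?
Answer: -½ ≈ -0.50000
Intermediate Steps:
y(G, D) = ½ (y(G, D) = -½*(-1) = ½)
w = -2 (w = 0 - 2 = -2)
X(T) = -2
1/X(22*y(4, 0)) = 1/(-2) = -½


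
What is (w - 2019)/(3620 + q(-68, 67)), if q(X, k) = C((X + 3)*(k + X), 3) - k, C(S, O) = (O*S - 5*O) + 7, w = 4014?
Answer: 399/748 ≈ 0.53342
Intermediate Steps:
C(S, O) = 7 - 5*O + O*S (C(S, O) = (-5*O + O*S) + 7 = 7 - 5*O + O*S)
q(X, k) = -8 - k + 3*(3 + X)*(X + k) (q(X, k) = (7 - 5*3 + 3*((X + 3)*(k + X))) - k = (7 - 15 + 3*((3 + X)*(X + k))) - k = (7 - 15 + 3*(3 + X)*(X + k)) - k = (-8 + 3*(3 + X)*(X + k)) - k = -8 - k + 3*(3 + X)*(X + k))
(w - 2019)/(3620 + q(-68, 67)) = (4014 - 2019)/(3620 + (-8 + 3*(-68)² + 8*67 + 9*(-68) + 3*(-68)*67)) = 1995/(3620 + (-8 + 3*4624 + 536 - 612 - 13668)) = 1995/(3620 + (-8 + 13872 + 536 - 612 - 13668)) = 1995/(3620 + 120) = 1995/3740 = 1995*(1/3740) = 399/748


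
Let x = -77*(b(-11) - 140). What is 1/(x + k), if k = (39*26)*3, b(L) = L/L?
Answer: 1/13745 ≈ 7.2754e-5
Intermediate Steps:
b(L) = 1
x = 10703 (x = -77*(1 - 140) = -77*(-139) = 10703)
k = 3042 (k = 1014*3 = 3042)
1/(x + k) = 1/(10703 + 3042) = 1/13745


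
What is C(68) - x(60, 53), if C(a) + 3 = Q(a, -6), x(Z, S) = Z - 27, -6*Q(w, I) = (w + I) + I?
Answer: -136/3 ≈ -45.333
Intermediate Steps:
Q(w, I) = -I/3 - w/6 (Q(w, I) = -((w + I) + I)/6 = -((I + w) + I)/6 = -(w + 2*I)/6 = -I/3 - w/6)
x(Z, S) = -27 + Z
C(a) = -1 - a/6 (C(a) = -3 + (-⅓*(-6) - a/6) = -3 + (2 - a/6) = -1 - a/6)
C(68) - x(60, 53) = (-1 - ⅙*68) - (-27 + 60) = (-1 - 34/3) - 1*33 = -37/3 - 33 = -136/3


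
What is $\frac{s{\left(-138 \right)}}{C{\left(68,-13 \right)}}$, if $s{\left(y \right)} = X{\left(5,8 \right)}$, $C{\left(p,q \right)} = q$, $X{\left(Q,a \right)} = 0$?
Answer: $0$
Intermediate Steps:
$s{\left(y \right)} = 0$
$\frac{s{\left(-138 \right)}}{C{\left(68,-13 \right)}} = \frac{0}{-13} = 0 \left(- \frac{1}{13}\right) = 0$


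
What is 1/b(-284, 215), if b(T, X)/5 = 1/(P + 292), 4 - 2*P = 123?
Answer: 93/2 ≈ 46.500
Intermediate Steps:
P = -119/2 (P = 2 - ½*123 = 2 - 123/2 = -119/2 ≈ -59.500)
b(T, X) = 2/93 (b(T, X) = 5/(-119/2 + 292) = 5/(465/2) = 5*(2/465) = 2/93)
1/b(-284, 215) = 1/(2/93) = 93/2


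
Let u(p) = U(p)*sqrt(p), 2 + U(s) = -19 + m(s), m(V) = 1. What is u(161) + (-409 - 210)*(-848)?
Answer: 524912 - 20*sqrt(161) ≈ 5.2466e+5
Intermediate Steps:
U(s) = -20 (U(s) = -2 + (-19 + 1) = -2 - 18 = -20)
u(p) = -20*sqrt(p)
u(161) + (-409 - 210)*(-848) = -20*sqrt(161) + (-409 - 210)*(-848) = -20*sqrt(161) - 619*(-848) = -20*sqrt(161) + 524912 = 524912 - 20*sqrt(161)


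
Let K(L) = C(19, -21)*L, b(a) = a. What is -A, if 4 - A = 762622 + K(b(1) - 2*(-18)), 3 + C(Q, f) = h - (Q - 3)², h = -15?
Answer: 752480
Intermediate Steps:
C(Q, f) = -18 - (-3 + Q)² (C(Q, f) = -3 + (-15 - (Q - 3)²) = -3 + (-15 - (-3 + Q)²) = -18 - (-3 + Q)²)
K(L) = -274*L (K(L) = (-18 - (-3 + 19)²)*L = (-18 - 1*16²)*L = (-18 - 1*256)*L = (-18 - 256)*L = -274*L)
A = -752480 (A = 4 - (762622 - 274*(1 - 2*(-18))) = 4 - (762622 - 274*(1 + 36)) = 4 - (762622 - 274*37) = 4 - (762622 - 10138) = 4 - 1*752484 = 4 - 752484 = -752480)
-A = -1*(-752480) = 752480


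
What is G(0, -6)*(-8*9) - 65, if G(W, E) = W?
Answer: -65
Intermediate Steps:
G(0, -6)*(-8*9) - 65 = 0*(-8*9) - 65 = 0*(-72) - 65 = 0 - 65 = -65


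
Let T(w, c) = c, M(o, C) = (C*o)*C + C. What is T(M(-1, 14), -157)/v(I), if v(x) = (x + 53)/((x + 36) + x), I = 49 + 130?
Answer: -30929/116 ≈ -266.63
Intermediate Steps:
I = 179
M(o, C) = C + o*C² (M(o, C) = o*C² + C = C + o*C²)
v(x) = (53 + x)/(36 + 2*x) (v(x) = (53 + x)/((36 + x) + x) = (53 + x)/(36 + 2*x))
T(M(-1, 14), -157)/v(I) = -157*2*(18 + 179)/(53 + 179) = -157/((½)*232/197) = -157/((½)*(1/197)*232) = -157/116/197 = -157*197/116 = -30929/116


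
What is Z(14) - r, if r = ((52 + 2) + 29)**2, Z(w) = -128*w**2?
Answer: -31977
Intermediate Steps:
r = 6889 (r = (54 + 29)**2 = 83**2 = 6889)
Z(14) - r = -128*14**2 - 1*6889 = -128*196 - 6889 = -25088 - 6889 = -31977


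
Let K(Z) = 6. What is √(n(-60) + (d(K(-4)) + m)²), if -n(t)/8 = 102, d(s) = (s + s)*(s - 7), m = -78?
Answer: 2*√1821 ≈ 85.346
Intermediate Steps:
d(s) = 2*s*(-7 + s) (d(s) = (2*s)*(-7 + s) = 2*s*(-7 + s))
n(t) = -816 (n(t) = -8*102 = -816)
√(n(-60) + (d(K(-4)) + m)²) = √(-816 + (2*6*(-7 + 6) - 78)²) = √(-816 + (2*6*(-1) - 78)²) = √(-816 + (-12 - 78)²) = √(-816 + (-90)²) = √(-816 + 8100) = √7284 = 2*√1821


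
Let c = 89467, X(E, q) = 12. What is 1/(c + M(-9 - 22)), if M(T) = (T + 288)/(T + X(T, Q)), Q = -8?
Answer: 19/1699616 ≈ 1.1179e-5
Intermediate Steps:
M(T) = (288 + T)/(12 + T) (M(T) = (T + 288)/(T + 12) = (288 + T)/(12 + T))
1/(c + M(-9 - 22)) = 1/(89467 + (288 + (-9 - 22))/(12 + (-9 - 22))) = 1/(89467 + (288 - 31)/(12 - 31)) = 1/(89467 + 257/(-19)) = 1/(89467 - 1/19*257) = 1/(89467 - 257/19) = 1/(1699616/19) = 19/1699616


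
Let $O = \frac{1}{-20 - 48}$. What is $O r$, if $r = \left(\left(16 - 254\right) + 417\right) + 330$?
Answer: $- \frac{509}{68} \approx -7.4853$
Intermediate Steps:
$r = 509$ ($r = \left(\left(16 - 254\right) + 417\right) + 330 = \left(-238 + 417\right) + 330 = 179 + 330 = 509$)
$O = - \frac{1}{68}$ ($O = \frac{1}{-68} = - \frac{1}{68} \approx -0.014706$)
$O r = \left(- \frac{1}{68}\right) 509 = - \frac{509}{68}$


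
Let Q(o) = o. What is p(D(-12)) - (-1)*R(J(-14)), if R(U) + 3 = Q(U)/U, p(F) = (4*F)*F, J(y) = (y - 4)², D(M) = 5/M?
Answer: -47/36 ≈ -1.3056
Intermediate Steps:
J(y) = (-4 + y)²
p(F) = 4*F²
R(U) = -2 (R(U) = -3 + U/U = -3 + 1 = -2)
p(D(-12)) - (-1)*R(J(-14)) = 4*(5/(-12))² - (-1)*(-2) = 4*(5*(-1/12))² - 1*2 = 4*(-5/12)² - 2 = 4*(25/144) - 2 = 25/36 - 2 = -47/36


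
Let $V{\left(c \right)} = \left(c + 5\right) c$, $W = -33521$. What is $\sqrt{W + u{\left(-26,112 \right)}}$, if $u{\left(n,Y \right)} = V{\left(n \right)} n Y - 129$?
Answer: $901 i \sqrt{2} \approx 1274.2 i$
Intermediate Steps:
$V{\left(c \right)} = c \left(5 + c\right)$ ($V{\left(c \right)} = \left(5 + c\right) c = c \left(5 + c\right)$)
$u{\left(n,Y \right)} = -129 + Y n^{2} \left(5 + n\right)$ ($u{\left(n,Y \right)} = n \left(5 + n\right) n Y - 129 = n^{2} \left(5 + n\right) Y - 129 = Y n^{2} \left(5 + n\right) - 129 = -129 + Y n^{2} \left(5 + n\right)$)
$\sqrt{W + u{\left(-26,112 \right)}} = \sqrt{-33521 + \left(-129 + 112 \left(-26\right)^{2} \left(5 - 26\right)\right)} = \sqrt{-33521 + \left(-129 + 112 \cdot 676 \left(-21\right)\right)} = \sqrt{-33521 - 1590081} = \sqrt{-1623602} = 901 i \sqrt{2}$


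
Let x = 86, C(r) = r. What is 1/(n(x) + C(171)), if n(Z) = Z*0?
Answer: 1/171 ≈ 0.0058480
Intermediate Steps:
n(Z) = 0
1/(n(x) + C(171)) = 1/(0 + 171) = 1/171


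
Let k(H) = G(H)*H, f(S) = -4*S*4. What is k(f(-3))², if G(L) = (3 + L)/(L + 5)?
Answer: 5992704/2809 ≈ 2133.4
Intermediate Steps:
f(S) = -16*S
G(L) = (3 + L)/(5 + L)
k(H) = H*(3 + H)/(5 + H) (k(H) = ((3 + H)/(5 + H))*H = H*(3 + H)/(5 + H))
k(f(-3))² = ((-16*(-3))*(3 - 16*(-3))/(5 - 16*(-3)))² = (48*(3 + 48)/(5 + 48))² = (48*51/53)² = (48*(1/53)*51)² = (2448/53)² = 5992704/2809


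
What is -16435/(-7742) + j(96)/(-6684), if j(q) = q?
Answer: 9092359/4312294 ≈ 2.1085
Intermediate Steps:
-16435/(-7742) + j(96)/(-6684) = -16435/(-7742) + 96/(-6684) = -16435*(-1/7742) + 96*(-1/6684) = 16435/7742 - 8/557 = 9092359/4312294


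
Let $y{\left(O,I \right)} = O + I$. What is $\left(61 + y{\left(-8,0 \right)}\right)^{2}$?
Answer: $2809$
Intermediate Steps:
$y{\left(O,I \right)} = I + O$
$\left(61 + y{\left(-8,0 \right)}\right)^{2} = \left(61 + \left(0 - 8\right)\right)^{2} = \left(61 - 8\right)^{2} = 53^{2} = 2809$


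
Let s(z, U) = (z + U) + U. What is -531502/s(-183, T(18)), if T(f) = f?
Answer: 531502/147 ≈ 3615.7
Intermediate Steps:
s(z, U) = z + 2*U (s(z, U) = (U + z) + U = z + 2*U)
-531502/s(-183, T(18)) = -531502/(-183 + 2*18) = -531502/(-183 + 36) = -531502/(-147) = -531502*(-1/147) = 531502/147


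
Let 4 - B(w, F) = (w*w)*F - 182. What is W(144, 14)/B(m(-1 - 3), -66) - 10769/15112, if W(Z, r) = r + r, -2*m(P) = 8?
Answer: -6475981/9384552 ≈ -0.69007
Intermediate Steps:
m(P) = -4 (m(P) = -½*8 = -4)
W(Z, r) = 2*r
B(w, F) = 186 - F*w² (B(w, F) = 4 - ((w*w)*F - 182) = 4 - (w²*F - 182) = 4 - (F*w² - 182) = 4 - (-182 + F*w²) = 4 + (182 - F*w²) = 186 - F*w²)
W(144, 14)/B(m(-1 - 3), -66) - 10769/15112 = (2*14)/(186 - 1*(-66)*(-4)²) - 10769/15112 = 28/(186 - 1*(-66)*16) - 10769*1/15112 = 28/(186 + 1056) - 10769/15112 = 28/1242 - 10769/15112 = 28*(1/1242) - 10769/15112 = 14/621 - 10769/15112 = -6475981/9384552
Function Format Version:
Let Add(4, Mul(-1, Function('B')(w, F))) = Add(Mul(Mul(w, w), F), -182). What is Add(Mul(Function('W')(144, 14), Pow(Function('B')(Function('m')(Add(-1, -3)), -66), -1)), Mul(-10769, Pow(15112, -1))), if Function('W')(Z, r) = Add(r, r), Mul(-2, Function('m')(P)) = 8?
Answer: Rational(-6475981, 9384552) ≈ -0.69007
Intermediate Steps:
Function('m')(P) = -4 (Function('m')(P) = Mul(Rational(-1, 2), 8) = -4)
Function('W')(Z, r) = Mul(2, r)
Function('B')(w, F) = Add(186, Mul(-1, F, Pow(w, 2))) (Function('B')(w, F) = Add(4, Mul(-1, Add(Mul(Mul(w, w), F), -182))) = Add(4, Mul(-1, Add(Mul(Pow(w, 2), F), -182))) = Add(4, Mul(-1, Add(Mul(F, Pow(w, 2)), -182))) = Add(4, Mul(-1, Add(-182, Mul(F, Pow(w, 2))))) = Add(4, Add(182, Mul(-1, F, Pow(w, 2)))) = Add(186, Mul(-1, F, Pow(w, 2))))
Add(Mul(Function('W')(144, 14), Pow(Function('B')(Function('m')(Add(-1, -3)), -66), -1)), Mul(-10769, Pow(15112, -1))) = Add(Mul(Mul(2, 14), Pow(Add(186, Mul(-1, -66, Pow(-4, 2))), -1)), Mul(-10769, Pow(15112, -1))) = Add(Mul(28, Pow(Add(186, Mul(-1, -66, 16)), -1)), Mul(-10769, Rational(1, 15112))) = Add(Mul(28, Pow(Add(186, 1056), -1)), Rational(-10769, 15112)) = Add(Mul(28, Pow(1242, -1)), Rational(-10769, 15112)) = Add(Mul(28, Rational(1, 1242)), Rational(-10769, 15112)) = Add(Rational(14, 621), Rational(-10769, 15112)) = Rational(-6475981, 9384552)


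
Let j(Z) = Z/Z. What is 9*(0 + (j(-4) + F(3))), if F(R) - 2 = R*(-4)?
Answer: -81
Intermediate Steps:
F(R) = 2 - 4*R (F(R) = 2 + R*(-4) = 2 - 4*R)
j(Z) = 1
9*(0 + (j(-4) + F(3))) = 9*(0 + (1 + (2 - 4*3))) = 9*(0 + (1 + (2 - 12))) = 9*(0 + (1 - 10)) = 9*(0 - 9) = 9*(-9) = -81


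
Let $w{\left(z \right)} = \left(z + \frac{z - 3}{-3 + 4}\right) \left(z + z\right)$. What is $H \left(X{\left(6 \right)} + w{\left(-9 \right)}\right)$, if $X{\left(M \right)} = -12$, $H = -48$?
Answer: $-17568$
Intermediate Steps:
$w{\left(z \right)} = 2 z \left(-3 + 2 z\right)$ ($w{\left(z \right)} = \left(z + \frac{-3 + z}{1}\right) 2 z = \left(z + \left(-3 + z\right) 1\right) 2 z = \left(z + \left(-3 + z\right)\right) 2 z = \left(-3 + 2 z\right) 2 z = 2 z \left(-3 + 2 z\right)$)
$H \left(X{\left(6 \right)} + w{\left(-9 \right)}\right) = - 48 \left(-12 + 2 \left(-9\right) \left(-3 + 2 \left(-9\right)\right)\right) = - 48 \left(-12 + 2 \left(-9\right) \left(-3 - 18\right)\right) = - 48 \left(-12 + 2 \left(-9\right) \left(-21\right)\right) = - 48 \left(-12 + 378\right) = \left(-48\right) 366 = -17568$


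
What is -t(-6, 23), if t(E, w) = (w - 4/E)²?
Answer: -5041/9 ≈ -560.11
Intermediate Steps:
-t(-6, 23) = -(-4 - 6*23)²/(-6)² = -(-4 - 138)²/36 = -(-142)²/36 = -20164/36 = -1*5041/9 = -5041/9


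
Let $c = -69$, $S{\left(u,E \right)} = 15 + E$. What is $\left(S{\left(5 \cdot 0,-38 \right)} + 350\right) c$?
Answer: $-22563$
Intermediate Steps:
$\left(S{\left(5 \cdot 0,-38 \right)} + 350\right) c = \left(\left(15 - 38\right) + 350\right) \left(-69\right) = \left(-23 + 350\right) \left(-69\right) = 327 \left(-69\right) = -22563$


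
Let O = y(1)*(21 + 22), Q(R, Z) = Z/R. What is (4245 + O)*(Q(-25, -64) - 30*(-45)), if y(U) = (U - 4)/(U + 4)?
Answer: 713340144/125 ≈ 5.7067e+6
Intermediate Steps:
y(U) = (-4 + U)/(4 + U)
O = -129/5 (O = ((-4 + 1)/(4 + 1))*(21 + 22) = (-3/5)*43 = ((⅕)*(-3))*43 = -⅗*43 = -129/5 ≈ -25.800)
(4245 + O)*(Q(-25, -64) - 30*(-45)) = (4245 - 129/5)*(-64/(-25) - 30*(-45)) = 21096*(-64*(-1/25) + 1350)/5 = 21096*(64/25 + 1350)/5 = (21096/5)*(33814/25) = 713340144/125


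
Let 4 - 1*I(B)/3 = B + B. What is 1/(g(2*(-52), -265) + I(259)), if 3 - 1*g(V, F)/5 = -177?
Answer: -1/642 ≈ -0.0015576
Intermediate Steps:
g(V, F) = 900 (g(V, F) = 15 - 5*(-177) = 15 + 885 = 900)
I(B) = 12 - 6*B (I(B) = 12 - 3*(B + B) = 12 - 6*B)
1/(g(2*(-52), -265) + I(259)) = 1/(900 + (12 - 6*259)) = 1/(900 + (12 - 1554)) = 1/(900 - 1542) = 1/(-642) = -1/642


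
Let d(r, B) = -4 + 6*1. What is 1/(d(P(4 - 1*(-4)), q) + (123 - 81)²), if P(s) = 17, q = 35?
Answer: 1/1766 ≈ 0.00056625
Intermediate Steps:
d(r, B) = 2 (d(r, B) = -4 + 6 = 2)
1/(d(P(4 - 1*(-4)), q) + (123 - 81)²) = 1/(2 + (123 - 81)²) = 1/(2 + 42²) = 1/(2 + 1764) = 1/1766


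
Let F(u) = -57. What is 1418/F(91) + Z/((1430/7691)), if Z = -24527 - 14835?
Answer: -8628908417/40755 ≈ -2.1173e+5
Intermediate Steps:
Z = -39362
1418/F(91) + Z/((1430/7691)) = 1418/(-57) - 39362/(1430/7691) = 1418*(-1/57) - 39362/(1430*(1/7691)) = -1418/57 - 39362/1430/7691 = -1418/57 - 39362*7691/1430 = -1418/57 - 151366571/715 = -8628908417/40755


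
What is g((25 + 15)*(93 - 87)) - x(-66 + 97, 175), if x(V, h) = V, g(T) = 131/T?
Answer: -7309/240 ≈ -30.454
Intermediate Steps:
g((25 + 15)*(93 - 87)) - x(-66 + 97, 175) = 131/(((25 + 15)*(93 - 87))) - (-66 + 97) = 131/((40*6)) - 1*31 = 131/240 - 31 = -7309/240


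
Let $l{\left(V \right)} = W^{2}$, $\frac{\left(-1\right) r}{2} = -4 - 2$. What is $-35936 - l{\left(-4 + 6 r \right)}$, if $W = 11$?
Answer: $-36057$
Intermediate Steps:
$r = 12$ ($r = - 2 \left(-4 - 2\right) = \left(-2\right) \left(-6\right) = 12$)
$l{\left(V \right)} = 121$ ($l{\left(V \right)} = 11^{2} = 121$)
$-35936 - l{\left(-4 + 6 r \right)} = -35936 - 121 = -36057$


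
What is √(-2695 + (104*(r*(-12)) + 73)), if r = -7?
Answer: √6114 ≈ 78.192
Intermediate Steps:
√(-2695 + (104*(r*(-12)) + 73)) = √(-2695 + (104*(-7*(-12)) + 73)) = √(-2695 + (104*84 + 73)) = √(-2695 + (8736 + 73)) = √(-2695 + 8809) = √6114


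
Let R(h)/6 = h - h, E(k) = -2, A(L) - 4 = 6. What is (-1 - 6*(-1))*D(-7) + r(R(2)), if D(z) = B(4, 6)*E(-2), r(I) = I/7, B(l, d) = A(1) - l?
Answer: -60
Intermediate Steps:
A(L) = 10 (A(L) = 4 + 6 = 10)
B(l, d) = 10 - l
R(h) = 0 (R(h) = 6*(h - h) = 6*0 = 0)
r(I) = I/7 (r(I) = I*(⅐) = I/7)
D(z) = -12 (D(z) = (10 - 1*4)*(-2) = (10 - 4)*(-2) = 6*(-2) = -12)
(-1 - 6*(-1))*D(-7) + r(R(2)) = (-1 - 6*(-1))*(-12) + (⅐)*0 = (-1 + 6)*(-12) + 0 = 5*(-12) + 0 = -60 + 0 = -60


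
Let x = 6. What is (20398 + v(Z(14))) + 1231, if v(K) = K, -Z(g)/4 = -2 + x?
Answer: 21613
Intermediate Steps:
Z(g) = -16 (Z(g) = -4*(-2 + 6) = -4*4 = -16)
(20398 + v(Z(14))) + 1231 = (20398 - 16) + 1231 = 20382 + 1231 = 21613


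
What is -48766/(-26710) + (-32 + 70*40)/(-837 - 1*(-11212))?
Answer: 57988053/27711625 ≈ 2.0926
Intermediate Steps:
-48766/(-26710) + (-32 + 70*40)/(-837 - 1*(-11212)) = -48766*(-1/26710) + (-32 + 2800)/(-837 + 11212) = 24383/13355 + 2768/10375 = 57988053/27711625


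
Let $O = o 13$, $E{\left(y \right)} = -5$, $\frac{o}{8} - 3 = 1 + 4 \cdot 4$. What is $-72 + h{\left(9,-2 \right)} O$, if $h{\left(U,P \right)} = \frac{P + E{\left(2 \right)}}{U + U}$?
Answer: $- \frac{7928}{9} \approx -880.89$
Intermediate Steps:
$o = 160$ ($o = 24 + 8 \left(1 + 4 \cdot 4\right) = 24 + 8 \left(1 + 16\right) = 24 + 8 \cdot 17 = 24 + 136 = 160$)
$h{\left(U,P \right)} = \frac{-5 + P}{2 U}$ ($h{\left(U,P \right)} = \frac{P - 5}{U + U} = \frac{-5 + P}{2 U}$)
$O = 2080$ ($O = 160 \cdot 13 = 2080$)
$-72 + h{\left(9,-2 \right)} O = -72 + \frac{-5 - 2}{2 \cdot 9} \cdot 2080 = -72 + \frac{1}{2} \cdot \frac{1}{9} \left(-7\right) 2080 = -72 - \frac{7280}{9} = - \frac{7928}{9}$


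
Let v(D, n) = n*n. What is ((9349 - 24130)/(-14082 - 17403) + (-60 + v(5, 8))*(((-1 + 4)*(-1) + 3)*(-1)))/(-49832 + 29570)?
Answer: -4927/212649690 ≈ -2.3170e-5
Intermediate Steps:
v(D, n) = n²
((9349 - 24130)/(-14082 - 17403) + (-60 + v(5, 8))*(((-1 + 4)*(-1) + 3)*(-1)))/(-49832 + 29570) = ((9349 - 24130)/(-14082 - 17403) + (-60 + 8²)*(((-1 + 4)*(-1) + 3)*(-1)))/(-49832 + 29570) = (-14781/(-31485) + (-60 + 64)*((3*(-1) + 3)*(-1)))/(-20262) = (-14781*(-1/31485) + 4*((-3 + 3)*(-1)))*(-1/20262) = (4927/10495 + 4*(0*(-1)))*(-1/20262) = (4927/10495 + 4*0)*(-1/20262) = (4927/10495 + 0)*(-1/20262) = (4927/10495)*(-1/20262) = -4927/212649690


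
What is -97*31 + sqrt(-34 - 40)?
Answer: -3007 + I*sqrt(74) ≈ -3007.0 + 8.6023*I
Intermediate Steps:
-97*31 + sqrt(-34 - 40) = -3007 + sqrt(-74) = -3007 + I*sqrt(74)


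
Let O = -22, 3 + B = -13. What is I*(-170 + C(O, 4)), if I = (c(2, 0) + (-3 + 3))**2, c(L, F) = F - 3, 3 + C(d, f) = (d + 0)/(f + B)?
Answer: -3081/2 ≈ -1540.5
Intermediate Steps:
B = -16 (B = -3 - 13 = -16)
C(d, f) = -3 + d/(-16 + f) (C(d, f) = -3 + (d + 0)/(f - 16) = -3 + d/(-16 + f))
c(L, F) = -3 + F
I = 9 (I = ((-3 + 0) + (-3 + 3))**2 = (-3 + 0)**2 = (-3)**2 = 9)
I*(-170 + C(O, 4)) = 9*(-170 + (48 - 22 - 3*4)/(-16 + 4)) = 9*(-170 + (48 - 22 - 12)/(-12)) = 9*(-170 - 1/12*14) = 9*(-170 - 7/6) = 9*(-1027/6) = -3081/2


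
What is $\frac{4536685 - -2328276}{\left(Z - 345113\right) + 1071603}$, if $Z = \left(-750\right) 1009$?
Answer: $- \frac{6864961}{30260} \approx -226.87$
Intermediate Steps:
$Z = -756750$
$\frac{4536685 - -2328276}{\left(Z - 345113\right) + 1071603} = \frac{4536685 - -2328276}{\left(-756750 - 345113\right) + 1071603} = \frac{4536685 + 2328276}{\left(-756750 - 345113\right) + 1071603} = \frac{6864961}{-1101863 + 1071603} = \frac{6864961}{-30260} = 6864961 \left(- \frac{1}{30260}\right) = - \frac{6864961}{30260}$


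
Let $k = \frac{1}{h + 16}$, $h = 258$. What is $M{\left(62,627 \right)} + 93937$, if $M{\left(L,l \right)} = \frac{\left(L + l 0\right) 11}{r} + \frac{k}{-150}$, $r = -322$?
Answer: $\frac{621576507439}{6617100} \approx 93935.0$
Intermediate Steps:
$k = \frac{1}{274}$ ($k = \frac{1}{258 + 16} = \frac{1}{274} \approx 0.0036496$)
$M{\left(L,l \right)} = - \frac{1}{41100} - \frac{11 L}{322}$ ($M{\left(L,l \right)} = \frac{\left(L + l 0\right) 11}{-322} + \frac{1}{274 \left(-150\right)} = \left(L + 0\right) 11 \left(- \frac{1}{322}\right) + \frac{1}{274} \left(- \frac{1}{150}\right) = L 11 \left(- \frac{1}{322}\right) - \frac{1}{41100} = 11 L \left(- \frac{1}{322}\right) - \frac{1}{41100} = - \frac{11 L}{322} - \frac{1}{41100} = - \frac{1}{41100} - \frac{11 L}{322}$)
$M{\left(62,627 \right)} + 93937 = \left(- \frac{1}{41100} - \frac{341}{161}\right) + 93937 = - \frac{14015261}{6617100} + 93937 = \frac{621576507439}{6617100}$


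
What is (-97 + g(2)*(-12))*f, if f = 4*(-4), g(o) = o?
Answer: 1936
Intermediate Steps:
f = -16
(-97 + g(2)*(-12))*f = (-97 + 2*(-12))*(-16) = (-97 - 24)*(-16) = -121*(-16) = 1936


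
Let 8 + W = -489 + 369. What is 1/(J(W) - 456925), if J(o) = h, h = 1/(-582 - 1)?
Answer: -583/266387276 ≈ -2.1885e-6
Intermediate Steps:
W = -128 (W = -8 + (-489 + 369) = -8 - 120 = -128)
h = -1/583 (h = 1/(-583) = -1/583 ≈ -0.0017153)
J(o) = -1/583
1/(J(W) - 456925) = 1/(-1/583 - 456925) = 1/(-266387276/583) = -583/266387276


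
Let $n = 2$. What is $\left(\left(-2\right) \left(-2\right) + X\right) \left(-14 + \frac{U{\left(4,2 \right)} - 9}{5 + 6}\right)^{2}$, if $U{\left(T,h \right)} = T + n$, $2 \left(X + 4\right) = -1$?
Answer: $- \frac{24649}{242} \approx -101.86$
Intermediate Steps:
$X = - \frac{9}{2}$ ($X = -4 + \frac{1}{2} \left(-1\right) = -4 - \frac{1}{2} = - \frac{9}{2} \approx -4.5$)
$U{\left(T,h \right)} = 2 + T$ ($U{\left(T,h \right)} = T + 2 = 2 + T$)
$\left(\left(-2\right) \left(-2\right) + X\right) \left(-14 + \frac{U{\left(4,2 \right)} - 9}{5 + 6}\right)^{2} = \left(\left(-2\right) \left(-2\right) - \frac{9}{2}\right) \left(-14 + \frac{\left(2 + 4\right) - 9}{5 + 6}\right)^{2} = \left(4 - \frac{9}{2}\right) \left(-14 + \frac{6 - 9}{11}\right)^{2} = - \frac{\left(-14 - \frac{3}{11}\right)^{2}}{2} = - \frac{\left(- \frac{157}{11}\right)^{2}}{2} = \left(- \frac{1}{2}\right) \frac{24649}{121} = - \frac{24649}{242}$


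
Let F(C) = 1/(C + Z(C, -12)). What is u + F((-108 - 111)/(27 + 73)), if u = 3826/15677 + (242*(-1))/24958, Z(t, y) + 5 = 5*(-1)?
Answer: 36325063103/238476971977 ≈ 0.15232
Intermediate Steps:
Z(t, y) = -10 (Z(t, y) = -5 + 5*(-1) = -5 - 5 = -10)
F(C) = 1/(-10 + C) (F(C) = 1/(C - 10) = 1/(-10 + C))
u = 45847737/195633283 (u = 3826*(1/15677) - 242*1/24958 = 3826/15677 - 121/12479 = 45847737/195633283 ≈ 0.23436)
u + F((-108 - 111)/(27 + 73)) = 45847737/195633283 + 1/(-10 + (-108 - 111)/(27 + 73)) = 45847737/195633283 + 1/(-10 - 219/100) = 45847737/195633283 + 1/(-1219/100) = 45847737/195633283 - 100/1219 = 36325063103/238476971977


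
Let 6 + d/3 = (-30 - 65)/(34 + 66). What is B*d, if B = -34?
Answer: 7089/10 ≈ 708.90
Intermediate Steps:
d = -417/20 (d = -18 + 3*((-30 - 65)/(34 + 66)) = -18 + 3*(-95/100) = -18 + 3*(-95*1/100) = -18 + 3*(-19/20) = -18 - 57/20 = -417/20 ≈ -20.850)
B*d = -34*(-417/20) = 7089/10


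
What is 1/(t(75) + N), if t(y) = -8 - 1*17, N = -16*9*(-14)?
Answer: 1/1991 ≈ 0.00050226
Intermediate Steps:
N = 2016 (N = -144*(-14) = 2016)
t(y) = -25 (t(y) = -8 - 17 = -25)
1/(t(75) + N) = 1/(-25 + 2016) = 1/1991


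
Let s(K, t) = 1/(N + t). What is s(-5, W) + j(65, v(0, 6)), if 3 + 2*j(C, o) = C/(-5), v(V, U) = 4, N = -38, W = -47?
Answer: -681/85 ≈ -8.0118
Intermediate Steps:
j(C, o) = -3/2 - C/10 (j(C, o) = -3/2 + (C/(-5))/2 = -3/2 + (C*(-⅕))/2 = -3/2 + (-C/5)/2 = -3/2 - C/10)
s(K, t) = 1/(-38 + t)
s(-5, W) + j(65, v(0, 6)) = 1/(-38 - 47) + (-3/2 - ⅒*65) = 1/(-85) + (-3/2 - 13/2) = -1/85 - 8 = -681/85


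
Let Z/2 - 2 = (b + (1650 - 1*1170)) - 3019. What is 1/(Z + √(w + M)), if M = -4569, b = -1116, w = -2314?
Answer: -7306/53384519 - I*√6883/53384519 ≈ -0.00013686 - 1.5541e-6*I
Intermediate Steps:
Z = -7306 (Z = 4 + 2*((-1116 + (1650 - 1*1170)) - 3019) = 4 + 2*((-1116 + (1650 - 1170)) - 3019) = 4 + 2*((-1116 + 480) - 3019) = 4 + 2*(-636 - 3019) = 4 + 2*(-3655) = 4 - 7310 = -7306)
1/(Z + √(w + M)) = 1/(-7306 + √(-2314 - 4569)) = 1/(-7306 + √(-6883)) = 1/(-7306 + I*√6883)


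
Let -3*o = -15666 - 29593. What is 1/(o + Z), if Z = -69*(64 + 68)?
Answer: 3/17935 ≈ 0.00016727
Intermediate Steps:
Z = -9108 (Z = -69*132 = -9108)
o = 45259/3 (o = -(-15666 - 29593)/3 = -⅓*(-45259) = 45259/3 ≈ 15086.)
1/(o + Z) = 1/(45259/3 - 9108) = 1/(17935/3) = 3/17935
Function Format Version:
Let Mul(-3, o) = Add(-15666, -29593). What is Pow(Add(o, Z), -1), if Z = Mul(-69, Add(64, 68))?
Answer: Rational(3, 17935) ≈ 0.00016727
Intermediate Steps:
Z = -9108 (Z = Mul(-69, 132) = -9108)
o = Rational(45259, 3) (o = Mul(Rational(-1, 3), Add(-15666, -29593)) = Mul(Rational(-1, 3), -45259) = Rational(45259, 3) ≈ 15086.)
Pow(Add(o, Z), -1) = Pow(Add(Rational(45259, 3), -9108), -1) = Pow(Rational(17935, 3), -1) = Rational(3, 17935)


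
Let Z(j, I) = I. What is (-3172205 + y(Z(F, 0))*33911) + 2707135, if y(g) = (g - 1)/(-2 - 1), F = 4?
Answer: -1361299/3 ≈ -4.5377e+5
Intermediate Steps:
y(g) = ⅓ - g/3 (y(g) = (-1 + g)/(-3) = (-1 + g)*(-⅓) = ⅓ - g/3)
(-3172205 + y(Z(F, 0))*33911) + 2707135 = (-3172205 + (⅓ - ⅓*0)*33911) + 2707135 = (-3172205 + (⅓ + 0)*33911) + 2707135 = (-3172205 + (⅓)*33911) + 2707135 = (-3172205 + 33911/3) + 2707135 = -9482704/3 + 2707135 = -1361299/3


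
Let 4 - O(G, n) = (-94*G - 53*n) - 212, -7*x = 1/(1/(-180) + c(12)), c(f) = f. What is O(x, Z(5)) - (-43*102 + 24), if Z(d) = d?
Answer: 73175339/15113 ≈ 4841.9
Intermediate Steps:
x = -180/15113 (x = -1/(7*(1/(-180) + 12)) = -1/(7*(-1/180 + 12)) = -1/(7*2159/180) = -⅐*180/2159 = -180/15113 ≈ -0.011910)
O(G, n) = 216 + 53*n + 94*G (O(G, n) = 4 - ((-94*G - 53*n) - 212) = 4 - (-212 - 94*G - 53*n) = 4 + (212 + 53*n + 94*G) = 216 + 53*n + 94*G)
O(x, Z(5)) - (-43*102 + 24) = (216 + 53*5 + 94*(-180/15113)) - (-43*102 + 24) = (216 + 265 - 16920/15113) - (-4386 + 24) = 7252433/15113 - 1*(-4362) = 7252433/15113 + 4362 = 73175339/15113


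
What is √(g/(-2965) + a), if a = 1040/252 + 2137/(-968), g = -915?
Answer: √668893210958/547932 ≈ 1.4926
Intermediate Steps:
a = 117049/60984 (a = 1040*(1/252) + 2137*(-1/968) = 260/63 - 2137/968 = 117049/60984 ≈ 1.9193)
√(g/(-2965) + a) = √(-915/(-2965) + 117049/60984) = √(-915*(-1/2965) + 117049/60984) = √(183/593 + 117049/60984) = √(80570129/36163512) = √668893210958/547932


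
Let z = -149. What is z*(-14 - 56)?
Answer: 10430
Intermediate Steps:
z*(-14 - 56) = -149*(-14 - 56) = -149*(-70) = 10430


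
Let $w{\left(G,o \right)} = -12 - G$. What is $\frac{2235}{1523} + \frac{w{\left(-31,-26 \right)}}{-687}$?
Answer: $\frac{1506508}{1046301} \approx 1.4398$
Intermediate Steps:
$\frac{2235}{1523} + \frac{w{\left(-31,-26 \right)}}{-687} = \frac{2235}{1523} + \frac{-12 - -31}{-687} = 2235 \cdot \frac{1}{1523} + \left(-12 + 31\right) \left(- \frac{1}{687}\right) = \frac{2235}{1523} + 19 \left(- \frac{1}{687}\right) = \frac{2235}{1523} - \frac{19}{687} = \frac{1506508}{1046301}$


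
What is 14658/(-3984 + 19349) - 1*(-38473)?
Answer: 84450329/2195 ≈ 38474.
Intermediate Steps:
14658/(-3984 + 19349) - 1*(-38473) = 14658/15365 + 38473 = 14658*(1/15365) + 38473 = 2094/2195 + 38473 = 84450329/2195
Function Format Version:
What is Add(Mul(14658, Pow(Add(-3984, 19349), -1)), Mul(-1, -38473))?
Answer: Rational(84450329, 2195) ≈ 38474.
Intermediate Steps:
Add(Mul(14658, Pow(Add(-3984, 19349), -1)), Mul(-1, -38473)) = Add(Mul(14658, Pow(15365, -1)), 38473) = Add(Mul(14658, Rational(1, 15365)), 38473) = Add(Rational(2094, 2195), 38473) = Rational(84450329, 2195)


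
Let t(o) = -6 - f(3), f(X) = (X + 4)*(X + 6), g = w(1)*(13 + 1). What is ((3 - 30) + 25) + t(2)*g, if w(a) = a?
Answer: -968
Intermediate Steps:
g = 14 (g = 1*(13 + 1) = 1*14 = 14)
f(X) = (4 + X)*(6 + X)
t(o) = -69 (t(o) = -6 - (24 + 3² + 10*3) = -6 - (24 + 9 + 30) = -6 - 1*63 = -6 - 63 = -69)
((3 - 30) + 25) + t(2)*g = ((3 - 30) + 25) - 69*14 = (-27 + 25) - 966 = -2 - 966 = -968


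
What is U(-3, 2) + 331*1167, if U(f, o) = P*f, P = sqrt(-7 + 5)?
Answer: 386277 - 3*I*sqrt(2) ≈ 3.8628e+5 - 4.2426*I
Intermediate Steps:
P = I*sqrt(2) (P = sqrt(-2) = I*sqrt(2) ≈ 1.4142*I)
U(f, o) = I*f*sqrt(2) (U(f, o) = (I*sqrt(2))*f = I*f*sqrt(2))
U(-3, 2) + 331*1167 = I*(-3)*sqrt(2) + 331*1167 = -3*I*sqrt(2) + 386277 = 386277 - 3*I*sqrt(2)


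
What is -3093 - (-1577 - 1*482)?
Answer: -1034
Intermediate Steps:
-3093 - (-1577 - 1*482) = -3093 - (-1577 - 482) = -3093 - 1*(-2059) = -3093 + 2059 = -1034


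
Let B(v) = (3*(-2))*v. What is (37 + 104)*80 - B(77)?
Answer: 11742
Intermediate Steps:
B(v) = -6*v
(37 + 104)*80 - B(77) = (37 + 104)*80 - (-6)*77 = 141*80 - 1*(-462) = 11280 + 462 = 11742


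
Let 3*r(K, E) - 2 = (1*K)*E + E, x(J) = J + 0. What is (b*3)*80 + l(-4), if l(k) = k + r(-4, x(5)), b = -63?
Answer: -45385/3 ≈ -15128.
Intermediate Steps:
x(J) = J
r(K, E) = ⅔ + E/3 + E*K/3 (r(K, E) = ⅔ + ((1*K)*E + E)/3 = ⅔ + (K*E + E)/3 = ⅔ + (E*K + E)/3 = ⅔ + (E + E*K)/3 = ⅔ + (E/3 + E*K/3) = ⅔ + E/3 + E*K/3)
l(k) = -13/3 + k (l(k) = k + (⅔ + (⅓)*5 + (⅓)*5*(-4)) = k + (⅔ + 5/3 - 20/3) = k - 13/3 = -13/3 + k)
(b*3)*80 + l(-4) = -63*3*80 + (-13/3 - 4) = -189*80 - 25/3 = -15120 - 25/3 = -45385/3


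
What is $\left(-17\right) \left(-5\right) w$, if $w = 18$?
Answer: $1530$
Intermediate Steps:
$\left(-17\right) \left(-5\right) w = \left(-17\right) \left(-5\right) 18 = 85 \cdot 18 = 1530$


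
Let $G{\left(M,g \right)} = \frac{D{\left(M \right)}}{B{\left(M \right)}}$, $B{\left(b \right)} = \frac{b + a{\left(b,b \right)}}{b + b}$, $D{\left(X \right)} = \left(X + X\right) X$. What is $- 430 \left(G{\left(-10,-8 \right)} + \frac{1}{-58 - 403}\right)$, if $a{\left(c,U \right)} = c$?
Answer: $- \frac{39645570}{461} \approx -85999.0$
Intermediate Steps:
$D{\left(X \right)} = 2 X^{2}$ ($D{\left(X \right)} = 2 X X = 2 X^{2}$)
$B{\left(b \right)} = 1$ ($B{\left(b \right)} = \frac{b + b}{b + b} = \frac{2 b}{2 b} = 2 b \frac{1}{2 b} = 1$)
$G{\left(M,g \right)} = 2 M^{2}$ ($G{\left(M,g \right)} = \frac{2 M^{2}}{1} = 2 M^{2} \cdot 1 = 2 M^{2}$)
$- 430 \left(G{\left(-10,-8 \right)} + \frac{1}{-58 - 403}\right) = - 430 \left(2 \left(-10\right)^{2} + \frac{1}{-58 - 403}\right) = - 430 \left(2 \cdot 100 + \frac{1}{-461}\right) = - 430 \left(200 - \frac{1}{461}\right) = \left(-430\right) \frac{92199}{461} = - \frac{39645570}{461}$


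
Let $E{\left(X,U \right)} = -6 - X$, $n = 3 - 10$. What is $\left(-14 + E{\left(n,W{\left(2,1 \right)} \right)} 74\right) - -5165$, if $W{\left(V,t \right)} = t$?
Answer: $5225$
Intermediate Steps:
$n = -7$ ($n = 3 - 10 = -7$)
$\left(-14 + E{\left(n,W{\left(2,1 \right)} \right)} 74\right) - -5165 = \left(-14 + \left(-6 - -7\right) 74\right) - -5165 = \left(-14 + \left(-6 + 7\right) 74\right) + 5165 = \left(-14 + 1 \cdot 74\right) + 5165 = \left(-14 + 74\right) + 5165 = 60 + 5165 = 5225$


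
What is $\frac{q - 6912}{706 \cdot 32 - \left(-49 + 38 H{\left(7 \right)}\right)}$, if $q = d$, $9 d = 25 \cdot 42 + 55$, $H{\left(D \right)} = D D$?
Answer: $- \frac{61103}{187011} \approx -0.32673$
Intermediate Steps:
$H{\left(D \right)} = D^{2}$
$d = \frac{1105}{9}$ ($d = \frac{25 \cdot 42 + 55}{9} = \frac{1050 + 55}{9} = \frac{1}{9} \cdot 1105 = \frac{1105}{9} \approx 122.78$)
$q = \frac{1105}{9} \approx 122.78$
$\frac{q - 6912}{706 \cdot 32 - \left(-49 + 38 H{\left(7 \right)}\right)} = \frac{\frac{1105}{9} - 6912}{706 \cdot 32 + \left(- 38 \cdot 7^{2} + 49\right)} = - \frac{61103}{9 \left(22592 + \left(\left(-38\right) 49 + 49\right)\right)} = - \frac{61103}{9 \left(22592 + \left(-1862 + 49\right)\right)} = - \frac{61103}{9 \left(22592 - 1813\right)} = - \frac{61103}{9 \cdot 20779} = \left(- \frac{61103}{9}\right) \frac{1}{20779} = - \frac{61103}{187011}$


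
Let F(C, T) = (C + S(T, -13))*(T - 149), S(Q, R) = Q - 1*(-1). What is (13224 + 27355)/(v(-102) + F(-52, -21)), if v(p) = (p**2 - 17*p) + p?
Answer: 341/204 ≈ 1.6716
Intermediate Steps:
S(Q, R) = 1 + Q (S(Q, R) = Q + 1 = 1 + Q)
v(p) = p**2 - 16*p
F(C, T) = (-149 + T)*(1 + C + T) (F(C, T) = (C + (1 + T))*(T - 149) = (1 + C + T)*(-149 + T) = (-149 + T)*(1 + C + T))
(13224 + 27355)/(v(-102) + F(-52, -21)) = (13224 + 27355)/(-102*(-16 - 102) + (-149 + (-21)**2 - 149*(-52) - 148*(-21) - 52*(-21))) = 40579/(-102*(-118) + (-149 + 441 + 7748 + 3108 + 1092)) = 40579/(12036 + 12240) = 40579/24276 = 40579*(1/24276) = 341/204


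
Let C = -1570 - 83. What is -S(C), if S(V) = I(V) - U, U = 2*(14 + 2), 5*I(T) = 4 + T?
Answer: 1809/5 ≈ 361.80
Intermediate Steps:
I(T) = ⅘ + T/5 (I(T) = (4 + T)/5 = ⅘ + T/5)
C = -1653
U = 32 (U = 2*16 = 32)
S(V) = -156/5 + V/5 (S(V) = (⅘ + V/5) - 1*32 = (⅘ + V/5) - 32 = -156/5 + V/5)
-S(C) = -(-156/5 + (⅕)*(-1653)) = -(-156/5 - 1653/5) = -1*(-1809/5) = 1809/5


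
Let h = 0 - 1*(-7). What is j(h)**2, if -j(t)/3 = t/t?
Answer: 9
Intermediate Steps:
h = 7 (h = 0 + 7 = 7)
j(t) = -3 (j(t) = -3*t/t = -3*1 = -3)
j(h)**2 = (-3)**2 = 9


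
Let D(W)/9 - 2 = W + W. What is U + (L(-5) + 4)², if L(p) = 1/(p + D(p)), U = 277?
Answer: 1736582/5929 ≈ 292.90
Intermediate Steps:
D(W) = 18 + 18*W (D(W) = 18 + 9*(W + W) = 18 + 9*(2*W) = 18 + 18*W)
L(p) = 1/(18 + 19*p) (L(p) = 1/(p + (18 + 18*p)) = 1/(18 + 19*p))
U + (L(-5) + 4)² = 277 + (1/(18 + 19*(-5)) + 4)² = 277 + (1/(18 - 95) + 4)² = 277 + (1/(-77) + 4)² = 277 + (-1/77 + 4)² = 277 + (307/77)² = 277 + 94249/5929 = 1736582/5929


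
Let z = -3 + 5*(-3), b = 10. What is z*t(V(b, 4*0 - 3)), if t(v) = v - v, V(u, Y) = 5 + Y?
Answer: 0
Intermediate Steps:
z = -18 (z = -3 - 15 = -18)
t(v) = 0
z*t(V(b, 4*0 - 3)) = -18*0 = 0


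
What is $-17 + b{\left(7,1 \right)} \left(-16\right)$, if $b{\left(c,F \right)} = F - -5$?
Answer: $-113$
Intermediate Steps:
$b{\left(c,F \right)} = 5 + F$ ($b{\left(c,F \right)} = F + 5 = 5 + F$)
$-17 + b{\left(7,1 \right)} \left(-16\right) = -17 + \left(5 + 1\right) \left(-16\right) = -17 + 6 \left(-16\right) = -17 - 96 = -113$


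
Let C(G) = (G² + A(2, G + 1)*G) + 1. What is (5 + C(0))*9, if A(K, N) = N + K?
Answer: 54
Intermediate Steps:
A(K, N) = K + N
C(G) = 1 + G² + G*(3 + G) (C(G) = (G² + (2 + (G + 1))*G) + 1 = (G² + (2 + (1 + G))*G) + 1 = (G² + (3 + G)*G) + 1 = (G² + G*(3 + G)) + 1 = 1 + G² + G*(3 + G))
(5 + C(0))*9 = (5 + (1 + 0² + 0*(3 + 0)))*9 = (5 + (1 + 0 + 0*3))*9 = (5 + (1 + 0 + 0))*9 = (5 + 1)*9 = 6*9 = 54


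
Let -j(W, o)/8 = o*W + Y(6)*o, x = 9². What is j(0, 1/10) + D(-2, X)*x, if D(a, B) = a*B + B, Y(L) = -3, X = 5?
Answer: -2013/5 ≈ -402.60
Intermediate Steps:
D(a, B) = B + B*a (D(a, B) = B*a + B = B + B*a)
x = 81
j(W, o) = 24*o - 8*W*o (j(W, o) = -8*(o*W - 3*o) = -8*(W*o - 3*o) = -8*(-3*o + W*o) = 24*o - 8*W*o)
j(0, 1/10) + D(-2, X)*x = 8*(3 - 1*0)/10 + (5*(1 - 2))*81 = 8*(⅒)*(3 + 0) + (5*(-1))*81 = 8*(⅒)*3 - 5*81 = 12/5 - 405 = -2013/5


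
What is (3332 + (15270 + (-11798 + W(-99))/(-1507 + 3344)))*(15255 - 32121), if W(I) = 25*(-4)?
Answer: -576142155216/1837 ≈ -3.1363e+8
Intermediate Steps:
W(I) = -100
(3332 + (15270 + (-11798 + W(-99))/(-1507 + 3344)))*(15255 - 32121) = (3332 + (15270 + (-11798 - 100)/(-1507 + 3344)))*(15255 - 32121) = (3332 + (15270 - 11898/1837))*(-16866) = (3332 + 28039092/1837)*(-16866) = (34159976/1837)*(-16866) = -576142155216/1837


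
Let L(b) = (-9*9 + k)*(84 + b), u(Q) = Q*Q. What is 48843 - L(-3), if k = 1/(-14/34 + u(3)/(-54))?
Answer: 3277098/59 ≈ 55544.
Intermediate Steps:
u(Q) = Q**2
k = -102/59 (k = 1/(-14/34 + 3**2/(-54)) = 1/(-14*1/34 + 9*(-1/54)) = 1/(-7/17 - 1/6) = 1/(-59/102) = -102/59 ≈ -1.7288)
L(b) = -410004/59 - 4881*b/59 (L(b) = (-9*9 - 102/59)*(84 + b) = (-81 - 102/59)*(84 + b) = -4881*(84 + b)/59 = -410004/59 - 4881*b/59)
48843 - L(-3) = 48843 - (-410004/59 - 4881/59*(-3)) = 48843 - (-410004/59 + 14643/59) = 48843 - 1*(-395361/59) = 48843 + 395361/59 = 3277098/59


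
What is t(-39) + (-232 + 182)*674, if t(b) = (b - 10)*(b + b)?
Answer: -29878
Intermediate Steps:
t(b) = 2*b*(-10 + b) (t(b) = (-10 + b)*(2*b) = 2*b*(-10 + b))
t(-39) + (-232 + 182)*674 = 2*(-39)*(-10 - 39) + (-232 + 182)*674 = 2*(-39)*(-49) - 50*674 = 3822 - 33700 = -29878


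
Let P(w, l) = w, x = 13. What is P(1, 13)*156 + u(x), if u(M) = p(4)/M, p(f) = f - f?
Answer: 156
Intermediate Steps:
p(f) = 0
u(M) = 0 (u(M) = 0/M = 0)
P(1, 13)*156 + u(x) = 1*156 + 0 = 156 + 0 = 156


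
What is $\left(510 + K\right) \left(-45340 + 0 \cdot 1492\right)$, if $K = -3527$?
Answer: $136790780$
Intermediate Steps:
$\left(510 + K\right) \left(-45340 + 0 \cdot 1492\right) = \left(510 - 3527\right) \left(-45340 + 0 \cdot 1492\right) = - 3017 \left(-45340 + 0\right) = \left(-3017\right) \left(-45340\right) = 136790780$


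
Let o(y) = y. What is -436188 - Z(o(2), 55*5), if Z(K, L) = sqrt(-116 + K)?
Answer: -436188 - I*sqrt(114) ≈ -4.3619e+5 - 10.677*I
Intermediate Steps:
-436188 - Z(o(2), 55*5) = -436188 - sqrt(-116 + 2) = -436188 - sqrt(-114) = -436188 - I*sqrt(114)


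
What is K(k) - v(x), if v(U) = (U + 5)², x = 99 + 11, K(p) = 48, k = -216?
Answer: -13177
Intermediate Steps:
x = 110
v(U) = (5 + U)²
K(k) - v(x) = 48 - (5 + 110)² = 48 - 1*115² = 48 - 1*13225 = 48 - 13225 = -13177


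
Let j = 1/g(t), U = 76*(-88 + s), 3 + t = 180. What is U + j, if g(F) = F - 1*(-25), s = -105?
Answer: -2962935/202 ≈ -14668.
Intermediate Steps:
t = 177 (t = -3 + 180 = 177)
g(F) = 25 + F (g(F) = F + 25 = 25 + F)
U = -14668 (U = 76*(-88 - 105) = 76*(-193) = -14668)
j = 1/202 (j = 1/(25 + 177) = 1/202 ≈ 0.0049505)
U + j = -14668 + 1/202 = -2962935/202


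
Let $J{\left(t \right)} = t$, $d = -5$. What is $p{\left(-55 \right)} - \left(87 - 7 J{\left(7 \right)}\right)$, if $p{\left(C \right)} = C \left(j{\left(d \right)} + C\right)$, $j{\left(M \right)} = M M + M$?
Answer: $1887$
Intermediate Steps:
$j{\left(M \right)} = M + M^{2}$ ($j{\left(M \right)} = M^{2} + M = M + M^{2}$)
$p{\left(C \right)} = C \left(20 + C\right)$ ($p{\left(C \right)} = C \left(- 5 \left(1 - 5\right) + C\right) = C \left(\left(-5\right) \left(-4\right) + C\right) = C \left(20 + C\right)$)
$p{\left(-55 \right)} - \left(87 - 7 J{\left(7 \right)}\right) = - 55 \left(20 - 55\right) - \left(87 - 49\right) = \left(-55\right) \left(-35\right) - \left(87 - 49\right) = 1925 - 38 = 1887$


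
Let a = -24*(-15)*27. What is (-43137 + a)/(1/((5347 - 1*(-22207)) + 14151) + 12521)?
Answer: -1393655985/522188306 ≈ -2.6689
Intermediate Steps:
a = 9720 (a = 360*27 = 9720)
(-43137 + a)/(1/((5347 - 1*(-22207)) + 14151) + 12521) = (-43137 + 9720)/(1/((5347 - 1*(-22207)) + 14151) + 12521) = -33417/(1/((5347 + 22207) + 14151) + 12521) = -33417/(1/(27554 + 14151) + 12521) = -33417/(1/41705 + 12521) = -33417/522188306/41705 = -33417*41705/522188306 = -1393655985/522188306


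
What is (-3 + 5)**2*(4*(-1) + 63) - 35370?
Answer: -35134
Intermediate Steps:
(-3 + 5)**2*(4*(-1) + 63) - 35370 = 2**2*(-4 + 63) - 35370 = 4*59 - 35370 = 236 - 35370 = -35134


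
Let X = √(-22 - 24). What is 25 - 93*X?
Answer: 25 - 93*I*√46 ≈ 25.0 - 630.76*I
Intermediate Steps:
X = I*√46 (X = √(-46) = I*√46 ≈ 6.7823*I)
25 - 93*X = 25 - 93*I*√46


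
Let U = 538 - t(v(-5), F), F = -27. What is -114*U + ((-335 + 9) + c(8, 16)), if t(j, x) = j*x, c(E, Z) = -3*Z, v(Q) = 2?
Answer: -67862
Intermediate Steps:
U = 592 (U = 538 - 2*(-27) = 538 - 1*(-54) = 538 + 54 = 592)
-114*U + ((-335 + 9) + c(8, 16)) = -114*592 + ((-335 + 9) - 3*16) = -67488 + (-326 - 48) = -67488 - 374 = -67862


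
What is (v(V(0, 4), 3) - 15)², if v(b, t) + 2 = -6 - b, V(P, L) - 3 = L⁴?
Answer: 79524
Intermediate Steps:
V(P, L) = 3 + L⁴
v(b, t) = -8 - b (v(b, t) = -2 + (-6 - b) = -8 - b)
(v(V(0, 4), 3) - 15)² = ((-8 - (3 + 4⁴)) - 15)² = ((-8 - (3 + 256)) - 15)² = ((-8 - 1*259) - 15)² = ((-8 - 259) - 15)² = (-267 - 15)² = (-282)² = 79524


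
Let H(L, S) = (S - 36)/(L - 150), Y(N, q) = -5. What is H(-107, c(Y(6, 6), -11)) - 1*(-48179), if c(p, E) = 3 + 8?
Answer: 12382028/257 ≈ 48179.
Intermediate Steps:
c(p, E) = 11
H(L, S) = (-36 + S)/(-150 + L)
H(-107, c(Y(6, 6), -11)) - 1*(-48179) = (-36 + 11)/(-150 - 107) - 1*(-48179) = -25/(-257) + 48179 = -1/257*(-25) + 48179 = 25/257 + 48179 = 12382028/257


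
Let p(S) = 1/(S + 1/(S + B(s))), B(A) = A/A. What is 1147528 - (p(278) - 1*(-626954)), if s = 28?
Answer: 40377280883/77563 ≈ 5.2057e+5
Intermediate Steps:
B(A) = 1
p(S) = 1/(S + 1/(1 + S)) (p(S) = 1/(S + 1/(S + 1)) = 1/(S + 1/(1 + S)))
1147528 - (p(278) - 1*(-626954)) = 1147528 - ((1 + 278)/(1 + 278 + 278**2) - 1*(-626954)) = 1147528 - (279/(1 + 278 + 77284) + 626954) = 1147528 - (279/77563 + 626954) = 1147528 - 1*48628433381/77563 = 1147528 - 48628433381/77563 = 40377280883/77563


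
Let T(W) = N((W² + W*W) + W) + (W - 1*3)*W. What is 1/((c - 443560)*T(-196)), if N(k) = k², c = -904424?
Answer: -1/7916865724152000 ≈ -1.2631e-16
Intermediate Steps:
T(W) = (W + 2*W²)² + W*(-3 + W) (T(W) = ((W² + W*W) + W)² + (W - 1*3)*W = ((W² + W²) + W)² + (W - 3)*W = (2*W² + W)² + (-3 + W)*W = (W + 2*W²)² + W*(-3 + W))
1/((c - 443560)*T(-196)) = 1/((-904424 - 443560)*((-196*(-3 - 196 - 196*(1 + 2*(-196))²)))) = 1/((-1347984)*((-196*(-3 - 196 - 196*(1 - 392)²)))) = -(-1/(196*(-3 - 196 - 196*(-391)²)))/1347984 = -(-1/(196*(-3 - 196 - 196*152881)))/1347984 = -(-1/(196*(-3 - 196 - 29964676)))/1347984 = -1/(1347984*((-196*(-29964875)))) = -1/1347984/5873115500 = -1/1347984*1/5873115500 = -1/7916865724152000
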